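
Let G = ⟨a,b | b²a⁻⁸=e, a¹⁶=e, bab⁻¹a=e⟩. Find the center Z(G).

An element z ∈ Z(G) iff z commutes with every generator.
For example a⁸ is central: (a⁸)·a = a⁹ = a·(a⁸); (a⁸)·b = b⁻¹ = b·(a⁸).
Whereas a ∉ Z(G) since a·b = ab ≠ a⁷b⁻¹ = b·a.
Checking each of the 32 elements this way gives Z(G) = {e, a⁸}, of order 2.

Answer: {e, a⁸}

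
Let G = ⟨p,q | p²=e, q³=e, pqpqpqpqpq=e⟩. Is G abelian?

p·q = pq but q·p = qp, so p·q ≠ q·p and G is not abelian.

Answer: No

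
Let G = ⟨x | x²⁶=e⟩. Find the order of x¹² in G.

Compute successive powers until reaching e:
  (x¹²)¹ = x¹², (x¹²)² = x²⁴, (x¹²)³ = x¹⁰, (x¹²)⁴ = x²², (x¹²)⁵ = x⁸, (x¹²)⁶ = x²⁰, (x¹²)⁷ = x⁶, (x¹²)⁸ = x¹⁸, (x¹²)⁹ = x⁴, (x¹²)¹⁰ = x¹⁶, (x¹²)¹¹ = x², (x¹²)¹² = x¹⁴, (x¹²)¹³ = e.
The smallest positive k with (x¹²)ᵏ = e is 13.

Answer: 13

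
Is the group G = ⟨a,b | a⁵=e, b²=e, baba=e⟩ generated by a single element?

Every cyclic group is abelian. But a·b = ab while b·a = a⁴b, so a·b ≠ b·a and G is not abelian. Hence G is not cyclic.

Answer: No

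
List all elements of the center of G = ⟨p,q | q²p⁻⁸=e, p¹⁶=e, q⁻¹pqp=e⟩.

An element z ∈ Z(G) iff z commutes with every generator.
For example p⁸ is central: (p⁸)·p = p⁹ = p·(p⁸); (p⁸)·q = q⁻¹ = q·(p⁸).
Whereas p ∉ Z(G) since p·q = pq ≠ p⁷q⁻¹ = q·p.
Checking each of the 32 elements this way gives Z(G) = {e, p⁸}, of order 2.

Answer: {e, p⁸}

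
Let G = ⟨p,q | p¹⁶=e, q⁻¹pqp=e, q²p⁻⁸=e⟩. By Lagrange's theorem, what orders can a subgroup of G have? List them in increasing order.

|G| = 32 = 2⁵. By Lagrange's theorem the order of any subgroup divides 32; the divisors of 32 are 1, 2, 4, 8, 16, 32.

Answer: 1, 2, 4, 8, 16, 32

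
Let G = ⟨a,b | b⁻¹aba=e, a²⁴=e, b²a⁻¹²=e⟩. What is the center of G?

An element z ∈ Z(G) iff z commutes with every generator.
For example a¹² is central: (a¹²)·a = a¹³ = a·(a¹²); (a¹²)·b = b⁻¹ = b·(a¹²).
Whereas a ∉ Z(G) since a·b = ab ≠ a¹¹b⁻¹ = b·a.
Checking each of the 48 elements this way gives Z(G) = {e, a¹²}, of order 2.

Answer: {e, a¹²}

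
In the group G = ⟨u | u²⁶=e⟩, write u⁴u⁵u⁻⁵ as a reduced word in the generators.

Multiply left to right, reducing at each step:
  (u⁴) · u⁵ = u⁹
  (u⁹) · u⁻⁵ = u⁴

Answer: u⁴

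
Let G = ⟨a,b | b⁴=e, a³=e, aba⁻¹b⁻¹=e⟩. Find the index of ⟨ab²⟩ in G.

First find ord(ab²) by computing successive powers:
  (ab²)¹ = ab², (ab²)² = a², (ab²)³ = b², (ab²)⁴ = a, (ab²)⁵ = a²b², (ab²)⁶ = e.
So |⟨ab²⟩| = ord(ab²) = 6. With |G| = 12, by Lagrange [G : ⟨ab²⟩] = 12/6 = 2.

Answer: 2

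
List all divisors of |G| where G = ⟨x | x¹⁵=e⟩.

|G| = 15 = 3 · 5. By Lagrange's theorem the order of any subgroup divides 15; the divisors of 15 are 1, 3, 5, 15.

Answer: 1, 3, 5, 15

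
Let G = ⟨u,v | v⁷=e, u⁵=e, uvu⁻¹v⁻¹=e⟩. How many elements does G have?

Enumerate words in the generators, reducing via the relations: the distinct elements are
  {e, u, v, uv, u², u³, u⁴, v², v³, v⁴, v⁵, v⁶, uv², uv³, uv⁴, uv⁵, uv⁶, u²v, u³v, u⁴v, u²v², u²v³, u²v⁴, u²v⁵, u²v⁶, u³v², u³v³, u³v⁴, u³v⁵, u³v⁶, u⁴v², u⁴v³, u⁴v⁴, u⁴v⁵, u⁴v⁶}.
No further products give new elements, so |G| = 35.

Answer: 35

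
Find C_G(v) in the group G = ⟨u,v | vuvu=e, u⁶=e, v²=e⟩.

⟨v⟩ ⊆ C_G(v) since powers of v commute with v; so |C_G(v)| ≥ |⟨v⟩| = 2.
By orbit–stabilizer, |C_G(v)| = |G| / |conj. class of v| = 12 / 3 = 4.
The 4 elements commuting with v are {e, u³, v, u³v}.

Answer: {e, u³, v, u³v}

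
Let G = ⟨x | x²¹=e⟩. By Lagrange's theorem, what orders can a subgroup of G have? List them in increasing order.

|G| = 21 = 3 · 7. By Lagrange's theorem the order of any subgroup divides 21; the divisors of 21 are 1, 3, 7, 21.

Answer: 1, 3, 7, 21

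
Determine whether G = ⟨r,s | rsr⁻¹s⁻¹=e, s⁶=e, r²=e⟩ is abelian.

Each pair of generators commutes: r·s = rs = s·r. Since the generators pairwise commute, every element of G commutes with every other, so G is abelian.

Answer: Yes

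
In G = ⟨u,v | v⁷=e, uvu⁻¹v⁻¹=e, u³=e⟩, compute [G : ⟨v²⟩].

First find ord(v²) by computing successive powers:
  (v²)¹ = v², (v²)² = v⁴, (v²)³ = v⁶, (v²)⁴ = v, (v²)⁵ = v³, (v²)⁶ = v⁵, (v²)⁷ = e.
So |⟨v²⟩| = ord(v²) = 7. With |G| = 21, by Lagrange [G : ⟨v²⟩] = 21/7 = 3.

Answer: 3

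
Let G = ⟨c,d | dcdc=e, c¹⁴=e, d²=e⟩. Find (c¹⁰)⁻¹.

The order of (c¹⁰) is 7 (smallest k with (c¹⁰)ᵏ = e), so (c¹⁰)⁻¹ = (c¹⁰)⁶ = c⁴.
Check: (c¹⁰) · (c⁴) → (c¹⁰) · c⁴ = e, giving e as required.

Answer: c⁴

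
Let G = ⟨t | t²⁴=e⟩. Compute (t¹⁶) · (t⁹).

Compute (t¹⁶) · (t⁹) by multiplying left to right and reducing via the relations at each step:
  (t¹⁶) · t⁹ = t

Answer: t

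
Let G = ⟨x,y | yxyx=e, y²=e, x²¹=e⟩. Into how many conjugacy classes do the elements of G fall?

The conjugacy classes (representative and size) are:
  [e] (size 1), [x²⁰] (size 2), [x²] (size 2), [x³] (size 2), [x¹⁷] (size 2), [x⁵] (size 2), [x⁶] (size 2), [x⁷] (size 2), [x⁸] (size 2), [x⁹] (size 2), [x¹⁰] (size 2), [y] (size 21).
Class equation: 1 + 2 + 2 + 2 + 2 + 2 + 2 + 2 + 2 + 2 + 2 + 21 = 42 = |G|. So G has 12 conjugacy classes.

Answer: 12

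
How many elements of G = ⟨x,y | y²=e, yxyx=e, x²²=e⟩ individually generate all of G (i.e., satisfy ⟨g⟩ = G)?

⟨g⟩ = G would require ord(g) = |G| = 44, but the maximum element order in G is 22 < 44. So G is not cyclic and no single element generates it: the count is 0.

Answer: 0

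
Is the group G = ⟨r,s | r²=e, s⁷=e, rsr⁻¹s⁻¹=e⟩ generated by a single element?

|G| = 14. The element rs has order 14 (its powers give 14 distinct elements), so ⟨rs⟩ = G and G is cyclic.

Answer: Yes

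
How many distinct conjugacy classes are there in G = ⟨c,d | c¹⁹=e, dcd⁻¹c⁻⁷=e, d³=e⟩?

The conjugacy classes (representative and size) are:
  [e] (size 1), [c¹¹] (size 3), [c¹⁴] (size 3), [c⁶] (size 3), [c¹⁷] (size 3), [c¹²] (size 3), [c¹⁰] (size 3), [c²d] (size 19), [c¹⁸d²] (size 19).
Class equation: 1 + 3 + 3 + 3 + 3 + 3 + 3 + 19 + 19 = 57 = |G|. So G has 9 conjugacy classes.

Answer: 9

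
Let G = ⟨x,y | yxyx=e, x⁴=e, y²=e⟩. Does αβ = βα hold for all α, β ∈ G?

x·y = xy but y·x = x³y, so x·y ≠ y·x and G is not abelian.

Answer: No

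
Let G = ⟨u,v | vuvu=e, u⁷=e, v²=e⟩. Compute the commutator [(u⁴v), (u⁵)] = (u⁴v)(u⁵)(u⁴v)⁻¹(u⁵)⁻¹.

[(u⁴v), (u⁵)] = (u⁴v)·(u⁵)·(u⁴v)⁻¹·(u⁵)⁻¹.
  (u⁴v) · (u⁵) = u⁶v
  (u⁶v) · (u⁴v) = u²
  (u²) · (u²) = u⁴

Answer: u⁴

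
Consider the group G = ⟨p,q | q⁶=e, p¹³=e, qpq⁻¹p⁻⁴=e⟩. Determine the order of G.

Enumerate words in the generators, reducing via the relations: the distinct elements are
  {e, p, q, pq, p², p³, p⁴, p⁵, p⁶, p⁷, p⁸, p⁹, q², q³, q⁴, q⁵, pq², pq³, pq⁴, pq⁵, p²q, p³q, p¹², p¹¹, p¹⁰, p⁴q, p⁵q, p⁶q, p⁷q, p⁸q, p⁹q, p²q², p²q³, p²q⁴, p²q⁵, p³q², p³q³, p³q⁴, p³q⁵, p¹²q, p¹¹q, p¹⁰q, p⁴q², p⁴q³, p⁴q⁴, p⁴q⁵, p⁵q², p⁵q³, p⁵q⁴, p⁵q⁵, p⁶q², p⁶q³, p⁶q⁴, p⁶q⁵, p⁷q², p⁷q³, p⁷q⁴, p⁷q⁵, p⁸q², p⁸q³, p⁸q⁴, p⁸q⁵, p⁹q², p⁹q³, p⁹q⁴, p⁹q⁵, p¹²q², p¹²q³, p¹²q⁴, p¹²q⁵, p¹¹q², p¹¹q³, p¹¹q⁴, p¹¹q⁵, p¹⁰q², p¹⁰q³, p¹⁰q⁴, p¹⁰q⁵}.
No further products give new elements, so |G| = 78.

Answer: 78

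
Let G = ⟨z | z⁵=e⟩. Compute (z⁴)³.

Compute successive powers of (z⁴), reducing at each step:
  (z⁴)²: (z⁴) · z⁴ = z³
  (z⁴)³: (z³) · z⁴ = z²

Answer: z²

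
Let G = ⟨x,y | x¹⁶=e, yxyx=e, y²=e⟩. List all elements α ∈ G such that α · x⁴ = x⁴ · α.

⟨x⁴⟩ ⊆ C_G(x⁴) since powers of x⁴ commute with x⁴; so |C_G(x⁴)| ≥ |⟨x⁴⟩| = 4.
By orbit–stabilizer, |C_G(x⁴)| = |G| / |conj. class of x⁴| = 32 / 2 = 16.
The 16 elements commuting with x⁴ are {e, x, x², x³, x⁴, x⁵, x⁶, x⁷, x⁸, x⁹, x¹⁰, x¹¹, x¹², x¹³, x¹⁴, x¹⁵}.

Answer: {e, x, x², x³, x⁴, x⁵, x⁶, x⁷, x⁸, x⁹, x¹⁰, x¹¹, x¹², x¹³, x¹⁴, x¹⁵}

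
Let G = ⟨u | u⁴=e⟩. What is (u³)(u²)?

Compute (u³) · (u²) by multiplying left to right and reducing via the relations at each step:
  (u³) · u² = u

Answer: u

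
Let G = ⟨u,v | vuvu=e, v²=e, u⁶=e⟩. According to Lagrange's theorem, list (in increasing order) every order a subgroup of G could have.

|G| = 12 = 2² · 3. By Lagrange's theorem the order of any subgroup divides 12; the divisors of 12 are 1, 2, 3, 4, 6, 12.

Answer: 1, 2, 3, 4, 6, 12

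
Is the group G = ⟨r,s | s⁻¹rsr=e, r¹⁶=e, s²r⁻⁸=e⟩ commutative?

r·s = rs but s·r = r⁷s⁻¹, so r·s ≠ s·r and G is not abelian.

Answer: No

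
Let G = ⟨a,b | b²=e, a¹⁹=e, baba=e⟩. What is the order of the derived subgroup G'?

G' = [G, G] is generated by all commutators. The generator-pair commutators are: [a, b] = a².
The subgroup they normally generate is {e, a, a², a³, a⁴, a⁵, a⁶, a⁷, a⁸, a⁹, a¹⁰, a¹¹, a¹², a¹³, a¹⁴, a¹⁵, a¹⁶, a¹⁷, a¹⁸}, of order 19.
Check: |G/G'| = 38/19 = 2 is the order of the abelianisation.

Answer: 19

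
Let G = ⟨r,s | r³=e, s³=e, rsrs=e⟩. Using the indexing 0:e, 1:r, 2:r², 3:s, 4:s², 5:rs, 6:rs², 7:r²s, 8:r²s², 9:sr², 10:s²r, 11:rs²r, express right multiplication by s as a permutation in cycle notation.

(0 3 4)(1 5 6)(2 7 8)(9 11 10)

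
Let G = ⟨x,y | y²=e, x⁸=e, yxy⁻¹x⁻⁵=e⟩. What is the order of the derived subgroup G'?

G' = [G, G] is generated by all commutators. The generator-pair commutators are: [x, y] = x⁴.
The subgroup they normally generate is {e, x⁴}, of order 2.
Check: |G/G'| = 16/2 = 8 is the order of the abelianisation.

Answer: 2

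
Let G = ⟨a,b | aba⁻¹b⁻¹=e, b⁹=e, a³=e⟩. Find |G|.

Enumerate words in the generators, reducing via the relations: the distinct elements are
  {a, b, e, ab, a², b², b³, b⁴, b⁵, b⁶, b⁷, b⁸, ab², ab³, ab⁴, ab⁵, ab⁶, ab⁷, ab⁸, a²b, a²b², a²b³, a²b⁴, a²b⁵, a²b⁶, a²b⁷, a²b⁸}.
No further products give new elements, so |G| = 27.

Answer: 27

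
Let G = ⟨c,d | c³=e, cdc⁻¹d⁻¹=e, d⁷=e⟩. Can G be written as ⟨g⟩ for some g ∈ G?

|G| = 21. The element cd has order 21 (its powers give 21 distinct elements), so ⟨cd⟩ = G and G is cyclic.

Answer: Yes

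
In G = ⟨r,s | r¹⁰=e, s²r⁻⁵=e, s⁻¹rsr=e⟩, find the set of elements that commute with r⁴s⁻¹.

⟨r⁴s⁻¹⟩ ⊆ C_G(r⁴s⁻¹) since powers of r⁴s⁻¹ commute with r⁴s⁻¹; so |C_G(r⁴s⁻¹)| ≥ |⟨r⁴s⁻¹⟩| = 4.
By orbit–stabilizer, |C_G(r⁴s⁻¹)| = |G| / |conj. class of r⁴s⁻¹| = 20 / 5 = 4.
The 4 elements commuting with r⁴s⁻¹ are {e, r⁵, r⁴s, r⁴s⁻¹}.

Answer: {e, r⁵, r⁴s, r⁴s⁻¹}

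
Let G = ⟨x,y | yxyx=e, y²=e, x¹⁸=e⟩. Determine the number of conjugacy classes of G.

The conjugacy classes (representative and size) are:
  [e] (size 1), [x] (size 2), [x²] (size 2), [x³] (size 2), [x¹⁴] (size 2), [x⁵] (size 2), [x¹²] (size 2), [x⁷] (size 2), [x¹⁰] (size 2), [x⁹] (size 1), [x¹⁰y] (size 9), [xy] (size 9).
Class equation: 1 + 2 + 2 + 2 + 2 + 2 + 2 + 2 + 2 + 1 + 9 + 9 = 36 = |G|. So G has 12 conjugacy classes.

Answer: 12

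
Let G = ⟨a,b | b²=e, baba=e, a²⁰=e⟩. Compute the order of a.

Compute successive powers until reaching e:
  a¹ = a, a² = a², a³ = a³, a⁴ = a⁴, a⁵ = a⁵, a⁶ = a⁶, a⁷ = a⁷, a⁸ = a⁸, a⁹ = a⁹, a¹⁰ = a¹⁰, a¹¹ = a¹¹, a¹² = a¹², a¹³ = a¹³, a¹⁴ = a¹⁴, a¹⁵ = a¹⁵, a¹⁶ = a¹⁶, a¹⁷ = a¹⁷, a¹⁸ = a¹⁸, a¹⁹ = a¹⁹, a²⁰ = e.
The smallest positive k with aᵏ = e is 20.

Answer: 20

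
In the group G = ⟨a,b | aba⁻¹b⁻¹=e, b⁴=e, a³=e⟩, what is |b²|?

Compute successive powers until reaching e:
  (b²)¹ = b², (b²)² = e.
The smallest positive k with (b²)ᵏ = e is 2.

Answer: 2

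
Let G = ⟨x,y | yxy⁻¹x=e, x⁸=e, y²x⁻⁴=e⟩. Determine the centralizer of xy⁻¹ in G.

⟨xy⁻¹⟩ ⊆ C_G(xy⁻¹) since powers of xy⁻¹ commute with xy⁻¹; so |C_G(xy⁻¹)| ≥ |⟨xy⁻¹⟩| = 4.
By orbit–stabilizer, |C_G(xy⁻¹)| = |G| / |conj. class of xy⁻¹| = 16 / 4 = 4.
The 4 elements commuting with xy⁻¹ are {e, x⁴, xy, xy⁻¹}.

Answer: {e, x⁴, xy, xy⁻¹}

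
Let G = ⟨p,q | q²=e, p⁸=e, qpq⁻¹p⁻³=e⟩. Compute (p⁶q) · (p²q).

Compute (p⁶q) · (p²q) by multiplying left to right and reducing via the relations at each step:
  (p⁶q) · p² = p⁴q
  (p⁴q) · q = p⁴

Answer: p⁴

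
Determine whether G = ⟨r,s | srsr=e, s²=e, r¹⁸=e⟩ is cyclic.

Every cyclic group is abelian. But r·s = rs while s·r = r¹⁷s, so r·s ≠ s·r and G is not abelian. Hence G is not cyclic.

Answer: No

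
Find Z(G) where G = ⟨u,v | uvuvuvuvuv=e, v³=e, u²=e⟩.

An element z ∈ Z(G) iff z commutes with every generator.
For example e is central: e·u = u = u·e; e·v = v = v·e.
Whereas u ∉ Z(G) since u·v = uv ≠ vu = v·u.
Checking each of the 60 elements this way gives Z(G) = {e}, of order 1.

Answer: {e}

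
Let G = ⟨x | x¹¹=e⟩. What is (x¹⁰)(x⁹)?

Compute (x¹⁰) · (x⁹) by multiplying left to right and reducing via the relations at each step:
  (x¹⁰) · x⁹ = x⁸

Answer: x⁸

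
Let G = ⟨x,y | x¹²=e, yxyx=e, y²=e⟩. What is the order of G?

Enumerate words in the generators, reducing via the relations: the distinct elements are
  {e, x, y, xy, x², x³, x⁴, x⁵, x⁶, x⁷, x⁸, x⁹, x²y, x³y, x¹¹, x¹⁰, x⁴y, x⁵y, x⁶y, x⁷y, x⁸y, x⁹y, x¹¹y, x¹⁰y}.
No further products give new elements, so |G| = 24.

Answer: 24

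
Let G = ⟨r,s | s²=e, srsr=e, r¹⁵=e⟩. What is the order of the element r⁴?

Compute successive powers until reaching e:
  (r⁴)¹ = r⁴, (r⁴)² = r⁸, (r⁴)³ = r¹², (r⁴)⁴ = r, (r⁴)⁵ = r⁵, (r⁴)⁶ = r⁹, (r⁴)⁷ = r¹³, (r⁴)⁸ = r², (r⁴)⁹ = r⁶, (r⁴)¹⁰ = r¹⁰, (r⁴)¹¹ = r¹⁴, (r⁴)¹² = r³, (r⁴)¹³ = r⁷, (r⁴)¹⁴ = r¹¹, (r⁴)¹⁵ = e.
The smallest positive k with (r⁴)ᵏ = e is 15.

Answer: 15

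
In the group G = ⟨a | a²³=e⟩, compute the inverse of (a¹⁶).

The order of (a¹⁶) is 23 (smallest k with (a¹⁶)ᵏ = e), so (a¹⁶)⁻¹ = (a¹⁶)²² = a⁷.
Check: (a¹⁶) · (a⁷) → (a¹⁶) · a⁷ = e, giving e as required.

Answer: a⁷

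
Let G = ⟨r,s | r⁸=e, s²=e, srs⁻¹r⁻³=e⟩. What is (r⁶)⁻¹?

The order of (r⁶) is 4 (smallest k with (r⁶)ᵏ = e), so (r⁶)⁻¹ = (r⁶)³ = r².
Check: (r⁶) · (r²) → (r⁶) · r² = e, giving e as required.

Answer: r²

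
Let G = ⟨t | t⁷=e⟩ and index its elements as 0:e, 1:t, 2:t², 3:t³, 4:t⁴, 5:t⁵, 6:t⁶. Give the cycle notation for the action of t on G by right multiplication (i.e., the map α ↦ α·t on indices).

(0 1 2 3 4 5 6)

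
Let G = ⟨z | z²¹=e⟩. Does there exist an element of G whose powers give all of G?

|G| = 21. The element z has order 21 (its powers give 21 distinct elements), so ⟨z⟩ = G and G is cyclic.

Answer: Yes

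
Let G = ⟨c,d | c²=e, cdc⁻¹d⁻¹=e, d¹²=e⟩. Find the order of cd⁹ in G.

Compute successive powers until reaching e:
  (cd⁹)¹ = cd⁹, (cd⁹)² = d⁶, (cd⁹)³ = cd³, (cd⁹)⁴ = e.
The smallest positive k with (cd⁹)ᵏ = e is 4.

Answer: 4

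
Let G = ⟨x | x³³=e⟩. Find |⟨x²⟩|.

|⟨x²⟩| equals the order of x². Compute successive powers until reaching e:
  (x²)¹ = x², (x²)² = x⁴, (x²)³ = x⁶, (x²)⁴ = x⁸, (x²)⁵ = x¹⁰, (x²)⁶ = x¹², (x²)⁷ = x¹⁴, (x²)⁸ = x¹⁶, (x²)⁹ = x¹⁸, (x²)¹⁰ = x²⁰, (x²)¹¹ = x²², (x²)¹² = x²⁴, (x²)¹³ = x²⁶, (x²)¹⁴ = x²⁸, (x²)¹⁵ = x³⁰, (x²)¹⁶ = x³², (x²)¹⁷ = x, (x²)¹⁸ = x³, (x²)¹⁹ = x⁵, (x²)²⁰ = x⁷, (x²)²¹ = x⁹, (x²)²² = x¹¹, (x²)²³ = x¹³, (x²)²⁴ = x¹⁵, (x²)²⁵ = x¹⁷, (x²)²⁶ = x¹⁹, (x²)²⁷ = x²¹, (x²)²⁸ = x²³, (x²)²⁹ = x²⁵, (x²)³⁰ = x²⁷, (x²)³¹ = x²⁹, (x²)³² = x³¹, (x²)³³ = e.
The smallest positive k with (x²)ᵏ = e is 33, so |⟨x²⟩| = 33.

Answer: 33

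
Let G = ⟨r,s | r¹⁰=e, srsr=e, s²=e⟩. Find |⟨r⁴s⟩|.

|⟨r⁴s⟩| equals the order of r⁴s. Compute successive powers until reaching e:
  (r⁴s)¹ = r⁴s, (r⁴s)² = e.
The smallest positive k with (r⁴s)ᵏ = e is 2, so |⟨r⁴s⟩| = 2.

Answer: 2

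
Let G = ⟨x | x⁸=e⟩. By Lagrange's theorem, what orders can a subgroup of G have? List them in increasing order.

|G| = 8 = 2³. By Lagrange's theorem the order of any subgroup divides 8; the divisors of 8 are 1, 2, 4, 8.

Answer: 1, 2, 4, 8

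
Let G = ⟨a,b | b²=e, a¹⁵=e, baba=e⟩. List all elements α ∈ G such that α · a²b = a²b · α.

⟨a²b⟩ ⊆ C_G(a²b) since powers of a²b commute with a²b; so |C_G(a²b)| ≥ |⟨a²b⟩| = 2.
By orbit–stabilizer, |C_G(a²b)| = |G| / |conj. class of a²b| = 30 / 15 = 2.
The 2 elements commuting with a²b are {e, a²b}.

Answer: {e, a²b}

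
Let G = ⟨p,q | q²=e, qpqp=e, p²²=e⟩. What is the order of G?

Enumerate words in the generators, reducing via the relations: the distinct elements are
  {e, p, q, pq, p², p³, p⁴, p⁵, p⁶, p⁷, p⁸, p⁹, p²q, p²¹, p²⁰, p³q, p¹², p¹³, p¹¹, p¹⁰, p¹⁴, p¹⁵, p¹⁶, p¹⁷, p¹⁸, p¹⁹, p⁴q, p⁵q, p⁶q, p⁷q, p⁸q, p⁹q, p²¹q, p²⁰q, p¹²q, p¹³q, p¹¹q, p¹⁰q, p¹⁴q, p¹⁵q, p¹⁶q, p¹⁷q, p¹⁸q, p¹⁹q}.
No further products give new elements, so |G| = 44.

Answer: 44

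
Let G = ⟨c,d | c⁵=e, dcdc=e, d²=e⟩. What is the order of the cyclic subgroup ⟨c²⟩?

|⟨c²⟩| equals the order of c². Compute successive powers until reaching e:
  (c²)¹ = c², (c²)² = c⁴, (c²)³ = c, (c²)⁴ = c³, (c²)⁵ = e.
The smallest positive k with (c²)ᵏ = e is 5, so |⟨c²⟩| = 5.

Answer: 5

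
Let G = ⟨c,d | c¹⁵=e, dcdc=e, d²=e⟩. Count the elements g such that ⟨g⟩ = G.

⟨g⟩ = G would require ord(g) = |G| = 30, but the maximum element order in G is 15 < 30. So G is not cyclic and no single element generates it: the count is 0.

Answer: 0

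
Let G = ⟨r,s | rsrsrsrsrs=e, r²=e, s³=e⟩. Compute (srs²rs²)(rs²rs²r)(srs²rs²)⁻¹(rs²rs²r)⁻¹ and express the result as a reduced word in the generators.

[(srs²rs²), (rs²rs²r)] = (srs²rs²)·(rs²rs²r)·(srs²rs²)⁻¹·(rs²rs²r)⁻¹.
  (srs²rs²) · (rs²rs²r) = s²
  (s²) · (srsrs²) = rsrs²
  (rsrs²) · (rsrsr) = s²rs²rsrs²

Answer: s²rs²rsrs²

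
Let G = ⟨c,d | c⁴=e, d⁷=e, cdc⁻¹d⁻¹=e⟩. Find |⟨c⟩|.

|⟨c⟩| equals the order of c. Compute successive powers until reaching e:
  c¹ = c, c² = c², c³ = c³, c⁴ = e.
The smallest positive k with cᵏ = e is 4, so |⟨c⟩| = 4.

Answer: 4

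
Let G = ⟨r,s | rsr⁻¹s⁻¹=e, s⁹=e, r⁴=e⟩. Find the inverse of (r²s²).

The order of (r²s²) is 18 (smallest k with (r²s²)ᵏ = e), so (r²s²)⁻¹ = (r²s²)¹⁷ = r²s⁷.
Check: (r²s²) · (r²s⁷) → (r²s²) · r² = s²;   (s²) · s⁷ = e, giving e as required.

Answer: r²s⁷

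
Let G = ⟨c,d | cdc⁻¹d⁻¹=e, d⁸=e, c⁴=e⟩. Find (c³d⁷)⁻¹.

The order of (c³d⁷) is 8 (smallest k with (c³d⁷)ᵏ = e), so (c³d⁷)⁻¹ = (c³d⁷)⁷ = cd.
Check: (c³d⁷) · (cd) → (c³d⁷) · c = d⁷;   (d⁷) · d = e, giving e as required.

Answer: cd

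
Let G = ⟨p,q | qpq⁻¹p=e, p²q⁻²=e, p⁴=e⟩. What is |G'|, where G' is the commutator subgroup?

G' = [G, G] is generated by all commutators. The generator-pair commutators are: [p, q] = p².
The subgroup they normally generate is {e, p²}, of order 2.
Check: |G/G'| = 8/2 = 4 is the order of the abelianisation.

Answer: 2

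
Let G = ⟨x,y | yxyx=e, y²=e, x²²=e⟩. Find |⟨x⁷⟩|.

|⟨x⁷⟩| equals the order of x⁷. Compute successive powers until reaching e:
  (x⁷)¹ = x⁷, (x⁷)² = x¹⁴, (x⁷)³ = x²¹, (x⁷)⁴ = x⁶, (x⁷)⁵ = x¹³, (x⁷)⁶ = x²⁰, (x⁷)⁷ = x⁵, (x⁷)⁸ = x¹², (x⁷)⁹ = x¹⁹, (x⁷)¹⁰ = x⁴, (x⁷)¹¹ = x¹¹, (x⁷)¹² = x¹⁸, (x⁷)¹³ = x³, (x⁷)¹⁴ = x¹⁰, (x⁷)¹⁵ = x¹⁷, (x⁷)¹⁶ = x², (x⁷)¹⁷ = x⁹, (x⁷)¹⁸ = x¹⁶, (x⁷)¹⁹ = x, (x⁷)²⁰ = x⁸, (x⁷)²¹ = x¹⁵, (x⁷)²² = e.
The smallest positive k with (x⁷)ᵏ = e is 22, so |⟨x⁷⟩| = 22.

Answer: 22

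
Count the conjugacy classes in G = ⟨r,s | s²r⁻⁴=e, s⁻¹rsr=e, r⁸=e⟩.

The conjugacy classes (representative and size) are:
  [e] (size 1), [r⁷] (size 2), [r⁶] (size 2), [r³] (size 2), [r⁴] (size 1), [r²s⁻¹] (size 4), [r³s⁻¹] (size 4).
Class equation: 1 + 2 + 2 + 2 + 1 + 4 + 4 = 16 = |G|. So G has 7 conjugacy classes.

Answer: 7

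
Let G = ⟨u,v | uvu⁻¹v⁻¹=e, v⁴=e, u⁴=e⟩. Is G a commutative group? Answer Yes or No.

Each pair of generators commutes: u·v = uv = v·u. Since the generators pairwise commute, every element of G commutes with every other, so G is abelian.

Answer: Yes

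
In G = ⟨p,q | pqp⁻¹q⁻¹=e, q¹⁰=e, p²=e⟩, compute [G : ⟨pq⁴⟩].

First find ord(pq⁴) by computing successive powers:
  (pq⁴)¹ = pq⁴, (pq⁴)² = q⁸, (pq⁴)³ = pq², (pq⁴)⁴ = q⁶, (pq⁴)⁵ = p, (pq⁴)⁶ = q⁴, (pq⁴)⁷ = pq⁸, (pq⁴)⁸ = q², (pq⁴)⁹ = pq⁶, (pq⁴)¹⁰ = e.
So |⟨pq⁴⟩| = ord(pq⁴) = 10. With |G| = 20, by Lagrange [G : ⟨pq⁴⟩] = 20/10 = 2.

Answer: 2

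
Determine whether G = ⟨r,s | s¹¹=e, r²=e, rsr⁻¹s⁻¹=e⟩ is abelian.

Each pair of generators commutes: r·s = rs = s·r. Since the generators pairwise commute, every element of G commutes with every other, so G is abelian.

Answer: Yes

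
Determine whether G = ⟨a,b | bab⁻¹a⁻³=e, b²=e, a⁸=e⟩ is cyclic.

Every cyclic group is abelian. But a·b = ab while b·a = a³b, so a·b ≠ b·a and G is not abelian. Hence G is not cyclic.

Answer: No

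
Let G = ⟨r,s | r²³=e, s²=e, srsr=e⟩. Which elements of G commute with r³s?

⟨r³s⟩ ⊆ C_G(r³s) since powers of r³s commute with r³s; so |C_G(r³s)| ≥ |⟨r³s⟩| = 2.
By orbit–stabilizer, |C_G(r³s)| = |G| / |conj. class of r³s| = 46 / 23 = 2.
The 2 elements commuting with r³s are {e, r³s}.

Answer: {e, r³s}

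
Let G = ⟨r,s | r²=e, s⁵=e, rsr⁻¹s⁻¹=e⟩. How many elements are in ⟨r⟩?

|⟨r⟩| equals the order of r. Compute successive powers until reaching e:
  r¹ = r, r² = e.
The smallest positive k with rᵏ = e is 2, so |⟨r⟩| = 2.

Answer: 2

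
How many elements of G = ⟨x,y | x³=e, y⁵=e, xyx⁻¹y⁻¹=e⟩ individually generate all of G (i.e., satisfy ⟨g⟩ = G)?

G is cyclic of order 15. An element generates G iff its order is 15, and a cyclic group of order 15 has exactly φ(15) = 8 such elements.

Answer: 8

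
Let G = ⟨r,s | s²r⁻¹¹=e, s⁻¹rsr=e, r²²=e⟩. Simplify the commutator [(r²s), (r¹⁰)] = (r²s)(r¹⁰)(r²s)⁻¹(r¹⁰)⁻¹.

[(r²s), (r¹⁰)] = (r²s)·(r¹⁰)·(r²s)⁻¹·(r¹⁰)⁻¹.
  (r²s) · (r¹⁰) = r³s⁻¹
  (r³s⁻¹) · (r²s⁻¹) = r¹²
  (r¹²) · (r¹²) = r²

Answer: r²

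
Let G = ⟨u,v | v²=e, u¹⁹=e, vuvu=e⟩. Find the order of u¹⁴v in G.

Compute successive powers until reaching e:
  (u¹⁴v)¹ = u¹⁴v, (u¹⁴v)² = e.
The smallest positive k with (u¹⁴v)ᵏ = e is 2.

Answer: 2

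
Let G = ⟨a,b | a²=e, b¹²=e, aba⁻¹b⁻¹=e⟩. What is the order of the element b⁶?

Compute successive powers until reaching e:
  (b⁶)¹ = b⁶, (b⁶)² = e.
The smallest positive k with (b⁶)ᵏ = e is 2.

Answer: 2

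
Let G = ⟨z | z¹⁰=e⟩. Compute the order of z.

Compute successive powers until reaching e:
  z¹ = z, z² = z², z³ = z³, z⁴ = z⁴, z⁵ = z⁵, z⁶ = z⁶, z⁷ = z⁷, z⁸ = z⁸, z⁹ = z⁹, z¹⁰ = e.
The smallest positive k with zᵏ = e is 10.

Answer: 10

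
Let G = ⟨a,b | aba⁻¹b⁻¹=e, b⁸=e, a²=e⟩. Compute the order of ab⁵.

Compute successive powers until reaching e:
  (ab⁵)¹ = ab⁵, (ab⁵)² = b², (ab⁵)³ = ab⁷, (ab⁵)⁴ = b⁴, (ab⁵)⁵ = ab, (ab⁵)⁶ = b⁶, (ab⁵)⁷ = ab³, (ab⁵)⁸ = e.
The smallest positive k with (ab⁵)ᵏ = e is 8.

Answer: 8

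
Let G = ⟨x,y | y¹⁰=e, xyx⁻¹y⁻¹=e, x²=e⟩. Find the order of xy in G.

Compute successive powers until reaching e:
  (xy)¹ = xy, (xy)² = y², (xy)³ = xy³, (xy)⁴ = y⁴, (xy)⁵ = xy⁵, (xy)⁶ = y⁶, (xy)⁷ = xy⁷, (xy)⁸ = y⁸, (xy)⁹ = xy⁹, (xy)¹⁰ = e.
The smallest positive k with (xy)ᵏ = e is 10.

Answer: 10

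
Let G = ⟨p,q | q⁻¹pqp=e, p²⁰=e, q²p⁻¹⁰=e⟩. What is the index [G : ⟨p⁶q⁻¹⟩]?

First find ord(p⁶q⁻¹) by computing successive powers:
  (p⁶q⁻¹)¹ = p⁶q⁻¹, (p⁶q⁻¹)² = p¹⁰, (p⁶q⁻¹)³ = p⁶q, (p⁶q⁻¹)⁴ = e.
So |⟨p⁶q⁻¹⟩| = ord(p⁶q⁻¹) = 4. With |G| = 40, by Lagrange [G : ⟨p⁶q⁻¹⟩] = 40/4 = 10.

Answer: 10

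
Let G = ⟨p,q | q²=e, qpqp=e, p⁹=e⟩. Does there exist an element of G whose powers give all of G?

Every cyclic group is abelian. But p·q = pq while q·p = p⁸q, so p·q ≠ q·p and G is not abelian. Hence G is not cyclic.

Answer: No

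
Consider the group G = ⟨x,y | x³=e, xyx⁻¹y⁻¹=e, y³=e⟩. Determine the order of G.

Enumerate words in the generators, reducing via the relations: the distinct elements are
  {e, x, y, xy, x², y², xy², x²y, x²y²}.
No further products give new elements, so |G| = 9.

Answer: 9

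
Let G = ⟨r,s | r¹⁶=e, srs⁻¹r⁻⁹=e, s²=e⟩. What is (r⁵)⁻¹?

The order of (r⁵) is 16 (smallest k with (r⁵)ᵏ = e), so (r⁵)⁻¹ = (r⁵)¹⁵ = r¹¹.
Check: (r⁵) · (r¹¹) → (r⁵) · r¹¹ = e, giving e as required.

Answer: r¹¹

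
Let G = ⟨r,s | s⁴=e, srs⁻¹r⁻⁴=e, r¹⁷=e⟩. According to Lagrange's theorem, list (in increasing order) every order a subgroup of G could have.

|G| = 68 = 2² · 17. By Lagrange's theorem the order of any subgroup divides 68; the divisors of 68 are 1, 2, 4, 17, 34, 68.

Answer: 1, 2, 4, 17, 34, 68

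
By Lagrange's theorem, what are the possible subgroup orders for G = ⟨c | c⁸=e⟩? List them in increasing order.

|G| = 8 = 2³. By Lagrange's theorem the order of any subgroup divides 8; the divisors of 8 are 1, 2, 4, 8.

Answer: 1, 2, 4, 8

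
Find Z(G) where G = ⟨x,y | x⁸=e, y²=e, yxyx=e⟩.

An element z ∈ Z(G) iff z commutes with every generator.
For example x⁴ is central: (x⁴)·x = x⁵ = x·(x⁴); (x⁴)·y = x⁴y = y·(x⁴).
Whereas x ∉ Z(G) since x·y = xy ≠ x⁷y = y·x.
Checking each of the 16 elements this way gives Z(G) = {e, x⁴}, of order 2.

Answer: {e, x⁴}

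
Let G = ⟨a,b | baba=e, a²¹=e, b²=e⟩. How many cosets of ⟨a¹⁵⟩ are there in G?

First find ord(a¹⁵) by computing successive powers:
  (a¹⁵)¹ = a¹⁵, (a¹⁵)² = a⁹, (a¹⁵)³ = a³, (a¹⁵)⁴ = a¹⁸, (a¹⁵)⁵ = a¹², (a¹⁵)⁶ = a⁶, (a¹⁵)⁷ = e.
So |⟨a¹⁵⟩| = ord(a¹⁵) = 7. With |G| = 42, by Lagrange [G : ⟨a¹⁵⟩] = 42/7 = 6.

Answer: 6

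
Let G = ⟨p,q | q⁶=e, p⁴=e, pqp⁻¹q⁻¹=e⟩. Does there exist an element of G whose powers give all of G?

|G| = 24, but the maximum element order in G is 12 < 24. No single element generates all of G, so G is not cyclic.

Answer: No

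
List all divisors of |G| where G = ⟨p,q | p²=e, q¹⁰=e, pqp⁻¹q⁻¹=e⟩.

|G| = 20 = 2² · 5. By Lagrange's theorem the order of any subgroup divides 20; the divisors of 20 are 1, 2, 4, 5, 10, 20.

Answer: 1, 2, 4, 5, 10, 20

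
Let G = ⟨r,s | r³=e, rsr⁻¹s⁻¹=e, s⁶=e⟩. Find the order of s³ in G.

Compute successive powers until reaching e:
  (s³)¹ = s³, (s³)² = e.
The smallest positive k with (s³)ᵏ = e is 2.

Answer: 2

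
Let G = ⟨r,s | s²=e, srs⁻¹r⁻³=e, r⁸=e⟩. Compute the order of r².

Compute successive powers until reaching e:
  (r²)¹ = r², (r²)² = r⁴, (r²)³ = r⁶, (r²)⁴ = e.
The smallest positive k with (r²)ᵏ = e is 4.

Answer: 4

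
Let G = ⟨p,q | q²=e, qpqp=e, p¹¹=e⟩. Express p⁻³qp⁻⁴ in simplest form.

Multiply left to right, reducing at each step:
  (p⁸) · q = p⁸q
  (p⁸q) · p⁻⁴ = pq

Answer: pq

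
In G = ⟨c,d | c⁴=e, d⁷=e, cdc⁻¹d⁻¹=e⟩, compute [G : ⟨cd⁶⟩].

First find ord(cd⁶) by computing successive powers:
  (cd⁶)¹ = cd⁶, (cd⁶)² = c²d⁵, (cd⁶)³ = c³d⁴, (cd⁶)⁴ = d³, (cd⁶)⁵ = cd², (cd⁶)⁶ = c²d, (cd⁶)⁷ = c³, (cd⁶)⁸ = d⁶, (cd⁶)⁹ = cd⁵, (cd⁶)¹⁰ = c²d⁴, (cd⁶)¹¹ = c³d³, (cd⁶)¹² = d², (cd⁶)¹³ = cd, (cd⁶)¹⁴ = c², (cd⁶)¹⁵ = c³d⁶, (cd⁶)¹⁶ = d⁵, (cd⁶)¹⁷ = cd⁴, (cd⁶)¹⁸ = c²d³, (cd⁶)¹⁹ = c³d², (cd⁶)²⁰ = d, (cd⁶)²¹ = c, (cd⁶)²² = c²d⁶, (cd⁶)²³ = c³d⁵, (cd⁶)²⁴ = d⁴, (cd⁶)²⁵ = cd³, (cd⁶)²⁶ = c²d², (cd⁶)²⁷ = c³d, (cd⁶)²⁸ = e.
So |⟨cd⁶⟩| = ord(cd⁶) = 28. With |G| = 28, by Lagrange [G : ⟨cd⁶⟩] = 28/28 = 1.

Answer: 1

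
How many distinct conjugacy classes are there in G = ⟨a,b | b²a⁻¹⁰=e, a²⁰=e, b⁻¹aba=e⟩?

The conjugacy classes (representative and size) are:
  [e] (size 1), [a] (size 2), [a²] (size 2), [a³] (size 2), [a⁴] (size 2), [a⁵] (size 2), [a¹⁴] (size 2), [a⁷] (size 2), [a⁸] (size 2), [a¹¹] (size 2), [a¹⁰] (size 1), [a²b⁻¹] (size 10), [a⁹b] (size 10).
Class equation: 1 + 2 + 2 + 2 + 2 + 2 + 2 + 2 + 2 + 2 + 1 + 10 + 10 = 40 = |G|. So G has 13 conjugacy classes.

Answer: 13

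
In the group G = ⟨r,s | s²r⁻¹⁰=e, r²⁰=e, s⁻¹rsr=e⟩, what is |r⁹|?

Compute successive powers until reaching e:
  (r⁹)¹ = r⁹, (r⁹)² = r¹⁸, (r⁹)³ = r⁷, (r⁹)⁴ = r¹⁶, (r⁹)⁵ = r⁵, (r⁹)⁶ = r¹⁴, (r⁹)⁷ = r³, (r⁹)⁸ = r¹², (r⁹)⁹ = r, (r⁹)¹⁰ = r¹⁰, (r⁹)¹¹ = r¹⁹, (r⁹)¹² = r⁸, (r⁹)¹³ = r¹⁷, (r⁹)¹⁴ = r⁶, (r⁹)¹⁵ = r¹⁵, (r⁹)¹⁶ = r⁴, (r⁹)¹⁷ = r¹³, (r⁹)¹⁸ = r², (r⁹)¹⁹ = r¹¹, (r⁹)²⁰ = e.
The smallest positive k with (r⁹)ᵏ = e is 20.

Answer: 20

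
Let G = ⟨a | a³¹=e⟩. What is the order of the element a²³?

Compute successive powers until reaching e:
  (a²³)¹ = a²³, (a²³)² = a¹⁵, (a²³)³ = a⁷, (a²³)⁴ = a³⁰, (a²³)⁵ = a²², (a²³)⁶ = a¹⁴, (a²³)⁷ = a⁶, (a²³)⁸ = a²⁹, (a²³)⁹ = a²¹, (a²³)¹⁰ = a¹³, (a²³)¹¹ = a⁵, (a²³)¹² = a²⁸, (a²³)¹³ = a²⁰, (a²³)¹⁴ = a¹², (a²³)¹⁵ = a⁴, (a²³)¹⁶ = a²⁷, (a²³)¹⁷ = a¹⁹, (a²³)¹⁸ = a¹¹, (a²³)¹⁹ = a³, (a²³)²⁰ = a²⁶, (a²³)²¹ = a¹⁸, (a²³)²² = a¹⁰, (a²³)²³ = a², (a²³)²⁴ = a²⁵, (a²³)²⁵ = a¹⁷, (a²³)²⁶ = a⁹, (a²³)²⁷ = a, (a²³)²⁸ = a²⁴, (a²³)²⁹ = a¹⁶, (a²³)³⁰ = a⁸, (a²³)³¹ = e.
The smallest positive k with (a²³)ᵏ = e is 31.

Answer: 31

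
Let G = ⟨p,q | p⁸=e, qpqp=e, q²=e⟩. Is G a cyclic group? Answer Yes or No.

Every cyclic group is abelian. But p·q = pq while q·p = p⁷q, so p·q ≠ q·p and G is not abelian. Hence G is not cyclic.

Answer: No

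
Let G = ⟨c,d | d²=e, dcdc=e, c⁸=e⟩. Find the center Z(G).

An element z ∈ Z(G) iff z commutes with every generator.
For example c⁴ is central: (c⁴)·c = c⁵ = c·(c⁴); (c⁴)·d = c⁴d = d·(c⁴).
Whereas c ∉ Z(G) since c·d = cd ≠ c⁷d = d·c.
Checking each of the 16 elements this way gives Z(G) = {e, c⁴}, of order 2.

Answer: {e, c⁴}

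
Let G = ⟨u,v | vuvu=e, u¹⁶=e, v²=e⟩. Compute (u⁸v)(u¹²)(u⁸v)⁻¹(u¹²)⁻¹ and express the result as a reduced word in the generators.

[(u⁸v), (u¹²)] = (u⁸v)·(u¹²)·(u⁸v)⁻¹·(u¹²)⁻¹.
  (u⁸v) · (u¹²) = u¹²v
  (u¹²v) · (u⁸v) = u⁴
  (u⁴) · (u⁴) = u⁸

Answer: u⁸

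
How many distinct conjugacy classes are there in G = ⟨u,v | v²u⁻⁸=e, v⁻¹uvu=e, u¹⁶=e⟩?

The conjugacy classes (representative and size) are:
  [e] (size 1), [u] (size 2), [u¹⁴] (size 2), [u³] (size 2), [u¹²] (size 2), [u⁵] (size 2), [u¹⁰] (size 2), [u⁷] (size 2), [u⁸] (size 1), [u⁶v] (size 8), [u³v⁻¹] (size 8).
Class equation: 1 + 2 + 2 + 2 + 2 + 2 + 2 + 2 + 1 + 8 + 8 = 32 = |G|. So G has 11 conjugacy classes.

Answer: 11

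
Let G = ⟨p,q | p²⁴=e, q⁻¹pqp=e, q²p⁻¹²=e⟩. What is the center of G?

An element z ∈ Z(G) iff z commutes with every generator.
For example p¹² is central: (p¹²)·p = p¹³ = p·(p¹²); (p¹²)·q = q⁻¹ = q·(p¹²).
Whereas p ∉ Z(G) since p·q = pq ≠ p¹¹q⁻¹ = q·p.
Checking each of the 48 elements this way gives Z(G) = {e, p¹²}, of order 2.

Answer: {e, p¹²}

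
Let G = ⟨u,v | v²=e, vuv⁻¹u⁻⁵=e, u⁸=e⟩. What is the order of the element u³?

Compute successive powers until reaching e:
  (u³)¹ = u³, (u³)² = u⁶, (u³)³ = u, (u³)⁴ = u⁴, (u³)⁵ = u⁷, (u³)⁶ = u², (u³)⁷ = u⁵, (u³)⁸ = e.
The smallest positive k with (u³)ᵏ = e is 8.

Answer: 8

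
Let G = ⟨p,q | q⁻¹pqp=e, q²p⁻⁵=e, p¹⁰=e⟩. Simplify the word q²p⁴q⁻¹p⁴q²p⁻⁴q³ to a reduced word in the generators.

Multiply left to right, reducing at each step:
  (p⁵) · p⁴ = p⁹
  (p⁹) · q⁻¹ = p⁴q
  (p⁴q) · p⁴ = q
  q · q² = q⁻¹
  (q⁻¹) · p⁻⁴ = p⁴q⁻¹
  (p⁴q⁻¹) · q³ = p⁹

Answer: p⁹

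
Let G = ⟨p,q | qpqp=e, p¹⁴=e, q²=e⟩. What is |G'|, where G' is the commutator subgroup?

G' = [G, G] is generated by all commutators. The generator-pair commutators are: [p, q] = p².
The subgroup they normally generate is {e, p², p⁴, p⁶, p⁸, p¹⁰, p¹²}, of order 7.
Check: |G/G'| = 28/7 = 4 is the order of the abelianisation.

Answer: 7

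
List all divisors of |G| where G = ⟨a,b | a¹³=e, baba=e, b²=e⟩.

|G| = 26 = 2 · 13. By Lagrange's theorem the order of any subgroup divides 26; the divisors of 26 are 1, 2, 13, 26.

Answer: 1, 2, 13, 26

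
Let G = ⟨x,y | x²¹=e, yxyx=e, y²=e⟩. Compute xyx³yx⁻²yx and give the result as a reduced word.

Multiply left to right, reducing at each step:
  x · y = xy
  (xy) · x³ = x¹⁹y
  (x¹⁹y) · y = x¹⁹
  (x¹⁹) · x⁻² = x¹⁷
  (x¹⁷) · y = x¹⁷y
  (x¹⁷y) · x = x¹⁶y

Answer: x¹⁶y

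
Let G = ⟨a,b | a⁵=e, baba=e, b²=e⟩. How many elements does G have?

Enumerate words in the generators, reducing via the relations: the distinct elements are
  {a, b, e, ab, a², a³, a⁴, a²b, a³b, a⁴b}.
No further products give new elements, so |G| = 10.

Answer: 10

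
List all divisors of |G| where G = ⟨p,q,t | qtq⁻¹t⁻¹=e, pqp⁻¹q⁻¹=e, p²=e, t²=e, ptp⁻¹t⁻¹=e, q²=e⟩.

|G| = 8 = 2³. By Lagrange's theorem the order of any subgroup divides 8; the divisors of 8 are 1, 2, 4, 8.

Answer: 1, 2, 4, 8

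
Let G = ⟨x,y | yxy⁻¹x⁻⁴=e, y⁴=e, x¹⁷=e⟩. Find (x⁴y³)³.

Compute successive powers of (x⁴y³), reducing at each step:
  (x⁴y³)²: (x⁴y³) · x⁴ = x⁵y³;   (x⁵y³) · y³ = x⁵y²
  (x⁴y³)³: (x⁵y²) · x⁴ = xy²;   (xy²) · y³ = xy

Answer: xy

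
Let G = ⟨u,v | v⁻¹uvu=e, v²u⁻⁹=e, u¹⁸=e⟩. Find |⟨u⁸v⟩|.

|⟨u⁸v⟩| equals the order of u⁸v. Compute successive powers until reaching e:
  (u⁸v)¹ = u⁸v, (u⁸v)² = u⁹, (u⁸v)³ = u⁸v⁻¹, (u⁸v)⁴ = e.
The smallest positive k with (u⁸v)ᵏ = e is 4, so |⟨u⁸v⟩| = 4.

Answer: 4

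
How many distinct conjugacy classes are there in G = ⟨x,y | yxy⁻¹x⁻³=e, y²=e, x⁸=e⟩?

The conjugacy classes (representative and size) are:
  [e] (size 1), [x³] (size 2), [x²] (size 2), [x⁴] (size 1), [x⁵] (size 2), [x⁴y] (size 4), [xy] (size 4).
Class equation: 1 + 2 + 2 + 1 + 2 + 4 + 4 = 16 = |G|. So G has 7 conjugacy classes.

Answer: 7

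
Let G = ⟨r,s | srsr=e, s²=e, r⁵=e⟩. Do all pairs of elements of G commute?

r·s = rs but s·r = r⁴s, so r·s ≠ s·r and G is not abelian.

Answer: No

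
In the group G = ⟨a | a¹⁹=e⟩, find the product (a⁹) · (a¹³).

Compute (a⁹) · (a¹³) by multiplying left to right and reducing via the relations at each step:
  (a⁹) · a¹³ = a³

Answer: a³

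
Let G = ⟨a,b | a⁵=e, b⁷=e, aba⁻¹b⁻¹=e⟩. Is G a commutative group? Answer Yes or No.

Each pair of generators commutes: a·b = ab = b·a. Since the generators pairwise commute, every element of G commutes with every other, so G is abelian.

Answer: Yes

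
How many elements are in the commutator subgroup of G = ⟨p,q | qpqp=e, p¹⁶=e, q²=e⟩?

G' = [G, G] is generated by all commutators. The generator-pair commutators are: [p, q] = p².
The subgroup they normally generate is {e, p², p⁴, p⁶, p⁸, p¹⁰, p¹², p¹⁴}, of order 8.
Check: |G/G'| = 32/8 = 4 is the order of the abelianisation.

Answer: 8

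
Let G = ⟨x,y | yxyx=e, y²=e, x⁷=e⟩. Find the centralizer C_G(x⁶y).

⟨x⁶y⟩ ⊆ C_G(x⁶y) since powers of x⁶y commute with x⁶y; so |C_G(x⁶y)| ≥ |⟨x⁶y⟩| = 2.
By orbit–stabilizer, |C_G(x⁶y)| = |G| / |conj. class of x⁶y| = 14 / 7 = 2.
The 2 elements commuting with x⁶y are {e, x⁶y}.

Answer: {e, x⁶y}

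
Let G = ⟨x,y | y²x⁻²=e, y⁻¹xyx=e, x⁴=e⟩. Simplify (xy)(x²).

Compute (xy) · (x²) by multiplying left to right and reducing via the relations at each step:
  (xy) · x² = xy⁻¹

Answer: xy⁻¹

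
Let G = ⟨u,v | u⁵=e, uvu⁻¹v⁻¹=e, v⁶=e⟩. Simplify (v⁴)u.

Compute (v⁴) · u by multiplying left to right and reducing via the relations at each step:
  (v⁴) · u = uv⁴

Answer: uv⁴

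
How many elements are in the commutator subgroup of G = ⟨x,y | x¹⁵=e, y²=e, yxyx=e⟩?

G' = [G, G] is generated by all commutators. The generator-pair commutators are: [x, y] = x².
The subgroup they normally generate is {e, x, x², x³, x⁴, x⁵, x⁶, x⁷, x⁸, x⁹, x¹⁰, x¹¹, x¹², x¹³, x¹⁴}, of order 15.
Check: |G/G'| = 30/15 = 2 is the order of the abelianisation.

Answer: 15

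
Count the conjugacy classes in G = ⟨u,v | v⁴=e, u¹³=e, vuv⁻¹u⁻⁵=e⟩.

The conjugacy classes (representative and size) are:
  [e] (size 1), [u] (size 4), [u²] (size 4), [u⁹] (size 4), [u¹²v] (size 13), [u⁴v²] (size 13), [u¹²v³] (size 13).
Class equation: 1 + 4 + 4 + 4 + 13 + 13 + 13 = 52 = |G|. So G has 7 conjugacy classes.

Answer: 7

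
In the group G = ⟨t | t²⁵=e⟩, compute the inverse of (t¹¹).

The order of (t¹¹) is 25 (smallest k with (t¹¹)ᵏ = e), so (t¹¹)⁻¹ = (t¹¹)²⁴ = t¹⁴.
Check: (t¹¹) · (t¹⁴) → (t¹¹) · t¹⁴ = e, giving e as required.

Answer: t¹⁴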